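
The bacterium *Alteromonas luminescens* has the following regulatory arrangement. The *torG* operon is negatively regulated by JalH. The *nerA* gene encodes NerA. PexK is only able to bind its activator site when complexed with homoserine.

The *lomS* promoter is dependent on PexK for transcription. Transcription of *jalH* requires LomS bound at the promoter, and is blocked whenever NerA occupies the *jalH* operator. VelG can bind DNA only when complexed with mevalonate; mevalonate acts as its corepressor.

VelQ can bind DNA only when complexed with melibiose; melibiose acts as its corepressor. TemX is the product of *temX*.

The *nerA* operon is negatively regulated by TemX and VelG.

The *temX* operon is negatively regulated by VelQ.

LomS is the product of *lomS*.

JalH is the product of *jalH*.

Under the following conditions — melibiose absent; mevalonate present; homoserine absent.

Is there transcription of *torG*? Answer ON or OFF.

Melibiose is absent, so VelQ is inactive.
With no repressor bound, *temX* is transcribed.
So TemX is produced and active.
Mevalonate is present, so VelG is active.
With repressor TemX bound, *nerA* is not transcribed.
So NerA is not produced.
Homoserine is absent, so PexK is inactive.
Required activator PexK is absent, so *lomS* is not transcribed.
So LomS is not produced.
Required activator LomS is absent, so *jalH* is not transcribed.
So JalH is not produced.
With no repressor bound, *torG* is transcribed.

ON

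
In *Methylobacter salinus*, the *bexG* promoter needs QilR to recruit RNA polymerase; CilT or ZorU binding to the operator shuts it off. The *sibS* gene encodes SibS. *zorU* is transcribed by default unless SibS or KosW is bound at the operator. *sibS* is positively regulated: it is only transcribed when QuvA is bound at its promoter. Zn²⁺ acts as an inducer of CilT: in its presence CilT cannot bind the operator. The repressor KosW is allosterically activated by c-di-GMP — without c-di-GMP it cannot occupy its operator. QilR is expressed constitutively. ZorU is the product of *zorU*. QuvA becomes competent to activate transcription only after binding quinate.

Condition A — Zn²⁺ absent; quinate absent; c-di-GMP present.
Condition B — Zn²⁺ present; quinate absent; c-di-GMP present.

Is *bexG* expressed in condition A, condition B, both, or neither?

B only

Condition A:
Zn²⁺ is absent, so CilT is active.
QilR is produced constitutively and is active.
Quinate is absent, so QuvA is inactive.
Required activator QuvA is absent, so *sibS* is not transcribed.
So SibS is not produced.
c-di-GMP is present, so KosW is active.
With repressor KosW bound, *zorU* is not transcribed.
So ZorU is not produced.
With repressor CilT bound, *bexG* is not transcribed.
→ *bexG* is OFF in A.
Condition B:
Zn²⁺ is present, so CilT is inactive.
QilR is produced constitutively and is active.
Quinate is absent, so QuvA is inactive.
Required activator QuvA is absent, so *sibS* is not transcribed.
So SibS is not produced.
c-di-GMP is present, so KosW is active.
With repressor KosW bound, *zorU* is not transcribed.
So ZorU is not produced.
No repressor is bound and QilR is active, so *bexG* is transcribed.
→ *bexG* is ON in B.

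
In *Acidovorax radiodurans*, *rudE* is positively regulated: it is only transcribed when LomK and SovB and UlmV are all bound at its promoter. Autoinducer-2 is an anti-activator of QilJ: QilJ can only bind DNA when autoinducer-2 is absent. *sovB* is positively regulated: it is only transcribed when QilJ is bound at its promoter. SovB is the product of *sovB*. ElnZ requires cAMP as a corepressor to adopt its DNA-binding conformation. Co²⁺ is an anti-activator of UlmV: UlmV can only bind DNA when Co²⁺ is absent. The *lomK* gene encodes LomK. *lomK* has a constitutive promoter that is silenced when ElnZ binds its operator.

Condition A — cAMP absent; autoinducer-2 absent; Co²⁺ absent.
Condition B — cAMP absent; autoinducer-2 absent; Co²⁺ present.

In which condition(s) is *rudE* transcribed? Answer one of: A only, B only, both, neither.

Condition A:
cAMP is absent, so ElnZ is inactive.
With no repressor bound, *lomK* is transcribed.
So LomK is produced and active.
Autoinducer-2 is absent, so QilJ is active.
No repressor is bound and QilJ is active, so *sovB* is transcribed.
So SovB is produced and active.
Co²⁺ is absent, so UlmV is active.
No repressor is bound and LomK and SovB and UlmV are active, so *rudE* is transcribed.
→ *rudE* is ON in A.
Condition B:
cAMP is absent, so ElnZ is inactive.
With no repressor bound, *lomK* is transcribed.
So LomK is produced and active.
Autoinducer-2 is absent, so QilJ is active.
No repressor is bound and QilJ is active, so *sovB* is transcribed.
So SovB is produced and active.
Co²⁺ is present, so UlmV is inactive.
Required activator UlmV is absent, so *rudE* is not transcribed.
→ *rudE* is OFF in B.

A only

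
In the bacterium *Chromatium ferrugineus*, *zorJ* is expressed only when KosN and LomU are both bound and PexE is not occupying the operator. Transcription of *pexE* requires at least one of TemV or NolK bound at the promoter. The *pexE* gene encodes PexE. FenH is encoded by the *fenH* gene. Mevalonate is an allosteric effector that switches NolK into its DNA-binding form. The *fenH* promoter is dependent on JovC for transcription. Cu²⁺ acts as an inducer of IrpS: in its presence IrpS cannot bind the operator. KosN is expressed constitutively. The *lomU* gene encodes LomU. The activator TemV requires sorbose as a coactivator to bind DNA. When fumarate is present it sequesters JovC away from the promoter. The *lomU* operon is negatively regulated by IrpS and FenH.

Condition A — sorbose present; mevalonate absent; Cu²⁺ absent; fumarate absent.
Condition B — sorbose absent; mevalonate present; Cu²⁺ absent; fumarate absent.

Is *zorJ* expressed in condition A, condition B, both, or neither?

neither

Condition A:
KosN is produced constitutively and is active.
Sorbose is present, so TemV is active.
Mevalonate is absent, so NolK is inactive.
Activator TemV is present, so *pexE* is transcribed.
So PexE is produced and active.
Cu²⁺ is absent, so IrpS is active.
Fumarate is absent, so JovC is active.
No repressor is bound and JovC is active, so *fenH* is transcribed.
So FenH is produced and active.
With repressor IrpS bound, *lomU* is not transcribed.
So LomU is not produced.
With repressor PexE bound, *zorJ* is not transcribed.
→ *zorJ* is OFF in A.
Condition B:
KosN is produced constitutively and is active.
Sorbose is absent, so TemV is inactive.
Mevalonate is present, so NolK is active.
Activator NolK is present, so *pexE* is transcribed.
So PexE is produced and active.
Cu²⁺ is absent, so IrpS is active.
Fumarate is absent, so JovC is active.
No repressor is bound and JovC is active, so *fenH* is transcribed.
So FenH is produced and active.
With repressor IrpS bound, *lomU* is not transcribed.
So LomU is not produced.
With repressor PexE bound, *zorJ* is not transcribed.
→ *zorJ* is OFF in B.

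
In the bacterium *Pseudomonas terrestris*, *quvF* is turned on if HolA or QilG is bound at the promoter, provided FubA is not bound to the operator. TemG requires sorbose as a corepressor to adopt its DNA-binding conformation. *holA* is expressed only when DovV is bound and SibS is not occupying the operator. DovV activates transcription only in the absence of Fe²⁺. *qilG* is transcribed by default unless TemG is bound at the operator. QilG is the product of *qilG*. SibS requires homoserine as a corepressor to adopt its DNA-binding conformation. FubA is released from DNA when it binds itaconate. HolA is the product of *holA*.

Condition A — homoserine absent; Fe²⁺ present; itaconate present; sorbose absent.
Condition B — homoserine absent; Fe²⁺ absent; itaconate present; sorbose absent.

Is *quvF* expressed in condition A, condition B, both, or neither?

Condition A:
Homoserine is absent, so SibS is inactive.
Fe²⁺ is present, so DovV is inactive.
Required activator DovV is absent, so *holA* is not transcribed.
So HolA is not produced.
Itaconate is present, so FubA is inactive.
Sorbose is absent, so TemG is inactive.
With no repressor bound, *qilG* is transcribed.
So QilG is produced and active.
Activator QilG is present, so *quvF* is transcribed.
→ *quvF* is ON in A.
Condition B:
Homoserine is absent, so SibS is inactive.
Fe²⁺ is absent, so DovV is active.
No repressor is bound and DovV is active, so *holA* is transcribed.
So HolA is produced and active.
Itaconate is present, so FubA is inactive.
Sorbose is absent, so TemG is inactive.
With no repressor bound, *qilG* is transcribed.
So QilG is produced and active.
Activator HolA is present, so *quvF* is transcribed.
→ *quvF* is ON in B.

both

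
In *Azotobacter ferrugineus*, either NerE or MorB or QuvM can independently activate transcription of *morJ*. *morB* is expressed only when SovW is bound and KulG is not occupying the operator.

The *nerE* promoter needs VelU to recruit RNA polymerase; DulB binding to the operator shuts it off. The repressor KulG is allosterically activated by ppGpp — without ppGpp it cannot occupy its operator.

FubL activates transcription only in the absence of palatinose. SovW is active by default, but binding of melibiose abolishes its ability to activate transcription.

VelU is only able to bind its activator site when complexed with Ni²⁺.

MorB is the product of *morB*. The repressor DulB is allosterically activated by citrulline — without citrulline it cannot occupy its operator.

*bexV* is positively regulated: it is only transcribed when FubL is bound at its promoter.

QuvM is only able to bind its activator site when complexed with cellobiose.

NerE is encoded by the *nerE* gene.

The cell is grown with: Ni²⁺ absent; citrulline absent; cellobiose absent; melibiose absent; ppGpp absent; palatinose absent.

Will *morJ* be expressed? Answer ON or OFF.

ON

Citrulline is absent, so DulB is inactive.
Ni²⁺ is absent, so VelU is inactive.
Required activator VelU is absent, so *nerE* is not transcribed.
So NerE is not produced.
ppGpp is absent, so KulG is inactive.
Melibiose is absent, so SovW is active.
No repressor is bound and SovW is active, so *morB* is transcribed.
So MorB is produced and active.
Cellobiose is absent, so QuvM is inactive.
Activator MorB is present, so *morJ* is transcribed.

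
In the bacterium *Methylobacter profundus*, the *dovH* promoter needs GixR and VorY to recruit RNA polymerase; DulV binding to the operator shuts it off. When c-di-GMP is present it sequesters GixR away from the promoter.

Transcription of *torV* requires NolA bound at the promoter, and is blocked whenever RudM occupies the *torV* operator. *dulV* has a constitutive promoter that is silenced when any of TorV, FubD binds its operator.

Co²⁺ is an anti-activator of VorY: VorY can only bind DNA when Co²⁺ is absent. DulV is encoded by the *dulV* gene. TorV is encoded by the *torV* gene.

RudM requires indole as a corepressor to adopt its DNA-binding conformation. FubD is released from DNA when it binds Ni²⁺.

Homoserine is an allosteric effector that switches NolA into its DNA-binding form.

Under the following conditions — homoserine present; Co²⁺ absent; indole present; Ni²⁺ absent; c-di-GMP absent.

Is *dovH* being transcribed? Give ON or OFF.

ON

Homoserine is present, so NolA is active.
Indole is present, so RudM is active.
With repressor RudM bound, *torV* is not transcribed.
So TorV is not produced.
Ni²⁺ is absent, so FubD is active.
With repressor FubD bound, *dulV* is not transcribed.
So DulV is not produced.
c-di-GMP is absent, so GixR is active.
Co²⁺ is absent, so VorY is active.
No repressor is bound and GixR and VorY are active, so *dovH* is transcribed.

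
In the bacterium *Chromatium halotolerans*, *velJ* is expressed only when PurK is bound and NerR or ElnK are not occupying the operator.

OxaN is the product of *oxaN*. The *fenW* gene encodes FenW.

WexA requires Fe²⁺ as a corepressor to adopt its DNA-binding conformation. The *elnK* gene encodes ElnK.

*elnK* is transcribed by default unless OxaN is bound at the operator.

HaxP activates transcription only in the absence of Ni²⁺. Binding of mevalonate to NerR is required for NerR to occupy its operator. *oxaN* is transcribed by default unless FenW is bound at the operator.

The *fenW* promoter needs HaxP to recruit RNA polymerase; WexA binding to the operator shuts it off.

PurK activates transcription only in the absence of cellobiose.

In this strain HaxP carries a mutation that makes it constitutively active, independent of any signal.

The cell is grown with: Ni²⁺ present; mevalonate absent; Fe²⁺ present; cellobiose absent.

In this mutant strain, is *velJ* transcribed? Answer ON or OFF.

ON

Mevalonate is absent, so NerR is inactive.
Cellobiose is absent, so PurK is active.
Fe²⁺ is present, so WexA is active.
HaxP is constitutively active in this strain.
With repressor WexA bound, *fenW* is not transcribed.
So FenW is not produced.
With no repressor bound, *oxaN* is transcribed.
So OxaN is produced and active.
With repressor OxaN bound, *elnK* is not transcribed.
So ElnK is not produced.
No repressor is bound and PurK is active, so *velJ* is transcribed.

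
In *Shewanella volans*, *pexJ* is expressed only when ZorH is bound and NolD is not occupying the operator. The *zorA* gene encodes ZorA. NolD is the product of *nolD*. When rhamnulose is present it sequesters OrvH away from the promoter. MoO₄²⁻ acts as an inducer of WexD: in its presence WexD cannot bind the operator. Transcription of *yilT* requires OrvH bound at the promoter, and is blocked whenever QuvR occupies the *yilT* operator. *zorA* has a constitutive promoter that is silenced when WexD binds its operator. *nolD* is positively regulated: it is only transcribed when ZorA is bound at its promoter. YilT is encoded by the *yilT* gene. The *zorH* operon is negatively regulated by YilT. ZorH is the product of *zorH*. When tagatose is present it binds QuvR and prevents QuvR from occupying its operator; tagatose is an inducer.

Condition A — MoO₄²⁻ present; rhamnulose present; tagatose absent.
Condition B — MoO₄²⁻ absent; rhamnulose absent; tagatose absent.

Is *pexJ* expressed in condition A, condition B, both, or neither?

B only

Condition A:
MoO₄²⁻ is present, so WexD is inactive.
With no repressor bound, *zorA* is transcribed.
So ZorA is produced and active.
No repressor is bound and ZorA is active, so *nolD* is transcribed.
So NolD is produced and active.
Rhamnulose is present, so OrvH is inactive.
Tagatose is absent, so QuvR is active.
With repressor QuvR bound, *yilT* is not transcribed.
So YilT is not produced.
With no repressor bound, *zorH* is transcribed.
So ZorH is produced and active.
With repressor NolD bound, *pexJ* is not transcribed.
→ *pexJ* is OFF in A.
Condition B:
MoO₄²⁻ is absent, so WexD is active.
With repressor WexD bound, *zorA* is not transcribed.
So ZorA is not produced.
Required activator ZorA is absent, so *nolD* is not transcribed.
So NolD is not produced.
Rhamnulose is absent, so OrvH is active.
Tagatose is absent, so QuvR is active.
With repressor QuvR bound, *yilT* is not transcribed.
So YilT is not produced.
With no repressor bound, *zorH* is transcribed.
So ZorH is produced and active.
No repressor is bound and ZorH is active, so *pexJ* is transcribed.
→ *pexJ* is ON in B.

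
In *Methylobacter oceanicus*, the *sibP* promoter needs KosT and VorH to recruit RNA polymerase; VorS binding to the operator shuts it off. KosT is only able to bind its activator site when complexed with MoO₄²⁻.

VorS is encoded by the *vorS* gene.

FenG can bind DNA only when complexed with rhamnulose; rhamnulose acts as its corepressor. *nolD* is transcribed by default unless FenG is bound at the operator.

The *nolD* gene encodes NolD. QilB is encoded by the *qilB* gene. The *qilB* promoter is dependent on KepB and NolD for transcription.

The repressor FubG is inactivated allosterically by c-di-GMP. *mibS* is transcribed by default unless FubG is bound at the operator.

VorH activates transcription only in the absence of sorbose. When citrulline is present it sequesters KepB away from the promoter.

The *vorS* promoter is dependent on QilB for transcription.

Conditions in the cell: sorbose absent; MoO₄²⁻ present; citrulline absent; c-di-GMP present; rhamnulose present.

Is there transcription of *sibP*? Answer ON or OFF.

Citrulline is absent, so KepB is active.
Rhamnulose is present, so FenG is active.
With repressor FenG bound, *nolD* is not transcribed.
So NolD is not produced.
Required activator NolD is absent, so *qilB* is not transcribed.
So QilB is not produced.
Required activator QilB is absent, so *vorS* is not transcribed.
So VorS is not produced.
MoO₄²⁻ is present, so KosT is active.
Sorbose is absent, so VorH is active.
No repressor is bound and KosT and VorH are active, so *sibP* is transcribed.

ON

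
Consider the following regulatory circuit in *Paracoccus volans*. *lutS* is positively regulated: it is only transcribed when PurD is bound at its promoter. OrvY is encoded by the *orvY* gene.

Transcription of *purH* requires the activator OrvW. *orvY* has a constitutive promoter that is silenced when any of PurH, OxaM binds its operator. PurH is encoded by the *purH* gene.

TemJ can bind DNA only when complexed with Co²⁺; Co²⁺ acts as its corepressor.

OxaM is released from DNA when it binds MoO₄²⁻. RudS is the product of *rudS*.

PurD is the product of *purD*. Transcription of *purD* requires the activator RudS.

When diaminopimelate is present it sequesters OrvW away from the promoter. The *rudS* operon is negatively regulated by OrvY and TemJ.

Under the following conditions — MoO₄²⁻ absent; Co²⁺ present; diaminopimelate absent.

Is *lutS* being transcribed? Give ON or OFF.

Diaminopimelate is absent, so OrvW is active.
No repressor is bound and OrvW is active, so *purH* is transcribed.
So PurH is produced and active.
MoO₄²⁻ is absent, so OxaM is active.
With repressor PurH bound, *orvY* is not transcribed.
So OrvY is not produced.
Co²⁺ is present, so TemJ is active.
With repressor TemJ bound, *rudS* is not transcribed.
So RudS is not produced.
Required activator RudS is absent, so *purD* is not transcribed.
So PurD is not produced.
Required activator PurD is absent, so *lutS* is not transcribed.

OFF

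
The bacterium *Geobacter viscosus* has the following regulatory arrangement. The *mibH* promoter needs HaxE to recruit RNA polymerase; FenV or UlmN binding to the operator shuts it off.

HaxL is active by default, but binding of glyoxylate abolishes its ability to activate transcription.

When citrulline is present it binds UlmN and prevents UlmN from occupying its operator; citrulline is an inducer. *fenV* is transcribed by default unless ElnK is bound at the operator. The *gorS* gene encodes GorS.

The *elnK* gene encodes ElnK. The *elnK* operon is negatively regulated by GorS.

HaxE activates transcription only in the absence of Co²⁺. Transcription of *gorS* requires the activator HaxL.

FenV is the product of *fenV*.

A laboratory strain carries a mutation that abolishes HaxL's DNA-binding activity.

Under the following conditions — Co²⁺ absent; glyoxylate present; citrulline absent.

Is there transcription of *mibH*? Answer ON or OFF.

OFF

HaxL is non-functional in this strain, so it has no effect.
Required activator HaxL is absent, so *gorS* is not transcribed.
So GorS is not produced.
With no repressor bound, *elnK* is transcribed.
So ElnK is produced and active.
With repressor ElnK bound, *fenV* is not transcribed.
So FenV is not produced.
Citrulline is absent, so UlmN is active.
Co²⁺ is absent, so HaxE is active.
With repressor UlmN bound, *mibH* is not transcribed.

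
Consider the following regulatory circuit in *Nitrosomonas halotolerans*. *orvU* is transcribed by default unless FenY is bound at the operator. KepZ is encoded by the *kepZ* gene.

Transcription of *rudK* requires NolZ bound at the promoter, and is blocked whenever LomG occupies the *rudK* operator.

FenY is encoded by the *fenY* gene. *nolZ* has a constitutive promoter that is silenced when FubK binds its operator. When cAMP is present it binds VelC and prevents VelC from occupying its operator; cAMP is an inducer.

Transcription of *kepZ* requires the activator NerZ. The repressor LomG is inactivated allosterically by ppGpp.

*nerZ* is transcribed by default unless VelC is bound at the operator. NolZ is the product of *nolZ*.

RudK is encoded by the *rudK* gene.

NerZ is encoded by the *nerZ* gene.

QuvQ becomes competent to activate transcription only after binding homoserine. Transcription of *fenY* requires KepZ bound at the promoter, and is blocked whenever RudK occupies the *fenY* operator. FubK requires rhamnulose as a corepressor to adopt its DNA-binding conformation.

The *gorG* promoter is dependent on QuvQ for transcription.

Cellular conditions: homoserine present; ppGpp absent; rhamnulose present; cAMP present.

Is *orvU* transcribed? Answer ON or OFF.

OFF

Rhamnulose is present, so FubK is active.
With repressor FubK bound, *nolZ* is not transcribed.
So NolZ is not produced.
ppGpp is absent, so LomG is active.
With repressor LomG bound, *rudK* is not transcribed.
So RudK is not produced.
cAMP is present, so VelC is inactive.
With no repressor bound, *nerZ* is transcribed.
So NerZ is produced and active.
No repressor is bound and NerZ is active, so *kepZ* is transcribed.
So KepZ is produced and active.
No repressor is bound and KepZ is active, so *fenY* is transcribed.
So FenY is produced and active.
With repressor FenY bound, *orvU* is not transcribed.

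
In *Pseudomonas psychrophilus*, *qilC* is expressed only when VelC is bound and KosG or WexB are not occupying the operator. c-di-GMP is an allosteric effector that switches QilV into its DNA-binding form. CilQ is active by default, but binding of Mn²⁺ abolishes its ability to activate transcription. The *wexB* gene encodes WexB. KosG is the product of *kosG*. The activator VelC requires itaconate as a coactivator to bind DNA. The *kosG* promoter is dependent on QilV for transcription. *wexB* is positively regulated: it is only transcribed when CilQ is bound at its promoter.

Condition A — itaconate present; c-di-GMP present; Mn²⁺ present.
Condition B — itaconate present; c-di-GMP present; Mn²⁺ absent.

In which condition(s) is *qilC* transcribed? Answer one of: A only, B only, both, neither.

neither

Condition A:
Itaconate is present, so VelC is active.
c-di-GMP is present, so QilV is active.
No repressor is bound and QilV is active, so *kosG* is transcribed.
So KosG is produced and active.
Mn²⁺ is present, so CilQ is inactive.
Required activator CilQ is absent, so *wexB* is not transcribed.
So WexB is not produced.
With repressor KosG bound, *qilC* is not transcribed.
→ *qilC* is OFF in A.
Condition B:
Itaconate is present, so VelC is active.
c-di-GMP is present, so QilV is active.
No repressor is bound and QilV is active, so *kosG* is transcribed.
So KosG is produced and active.
Mn²⁺ is absent, so CilQ is active.
No repressor is bound and CilQ is active, so *wexB* is transcribed.
So WexB is produced and active.
With repressor KosG bound, *qilC* is not transcribed.
→ *qilC* is OFF in B.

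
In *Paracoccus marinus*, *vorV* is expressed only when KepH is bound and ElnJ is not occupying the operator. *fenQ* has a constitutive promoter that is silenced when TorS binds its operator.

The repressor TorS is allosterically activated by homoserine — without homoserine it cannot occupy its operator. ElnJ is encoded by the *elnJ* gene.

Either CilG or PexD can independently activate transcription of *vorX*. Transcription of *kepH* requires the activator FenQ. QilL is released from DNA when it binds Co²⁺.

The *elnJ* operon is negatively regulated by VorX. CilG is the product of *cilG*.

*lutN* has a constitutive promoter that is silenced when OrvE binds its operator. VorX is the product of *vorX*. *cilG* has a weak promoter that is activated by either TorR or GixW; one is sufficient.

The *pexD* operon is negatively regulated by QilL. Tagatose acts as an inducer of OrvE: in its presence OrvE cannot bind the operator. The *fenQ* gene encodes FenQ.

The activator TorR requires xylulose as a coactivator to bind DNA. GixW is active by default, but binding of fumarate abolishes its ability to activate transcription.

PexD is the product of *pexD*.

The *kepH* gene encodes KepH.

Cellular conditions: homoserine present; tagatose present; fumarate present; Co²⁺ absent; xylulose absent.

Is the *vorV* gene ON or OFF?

OFF

Homoserine is present, so TorS is active.
With repressor TorS bound, *fenQ* is not transcribed.
So FenQ is not produced.
Required activator FenQ is absent, so *kepH* is not transcribed.
So KepH is not produced.
Xylulose is absent, so TorR is inactive.
Fumarate is present, so GixW is inactive.
No activator is available at the *cilG* promoter, so *cilG* is not transcribed.
So CilG is not produced.
Co²⁺ is absent, so QilL is active.
With repressor QilL bound, *pexD* is not transcribed.
So PexD is not produced.
No activator is available at the *vorX* promoter, so *vorX* is not transcribed.
So VorX is not produced.
With no repressor bound, *elnJ* is transcribed.
So ElnJ is produced and active.
With repressor ElnJ bound, *vorV* is not transcribed.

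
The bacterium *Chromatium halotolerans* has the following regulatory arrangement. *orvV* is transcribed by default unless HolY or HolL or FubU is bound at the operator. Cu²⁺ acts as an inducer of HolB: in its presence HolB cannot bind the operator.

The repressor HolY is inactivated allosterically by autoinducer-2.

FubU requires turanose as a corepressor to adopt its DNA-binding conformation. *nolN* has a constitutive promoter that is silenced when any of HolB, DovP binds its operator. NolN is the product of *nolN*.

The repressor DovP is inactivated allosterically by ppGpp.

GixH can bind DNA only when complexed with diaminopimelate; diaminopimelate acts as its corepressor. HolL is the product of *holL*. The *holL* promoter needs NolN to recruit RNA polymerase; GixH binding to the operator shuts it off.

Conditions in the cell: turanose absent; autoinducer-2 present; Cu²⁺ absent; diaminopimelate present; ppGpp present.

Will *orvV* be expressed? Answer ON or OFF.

Autoinducer-2 is present, so HolY is inactive.
Cu²⁺ is absent, so HolB is active.
ppGpp is present, so DovP is inactive.
With repressor HolB bound, *nolN* is not transcribed.
So NolN is not produced.
Diaminopimelate is present, so GixH is active.
With repressor GixH bound, *holL* is not transcribed.
So HolL is not produced.
Turanose is absent, so FubU is inactive.
With no repressor bound, *orvV* is transcribed.

ON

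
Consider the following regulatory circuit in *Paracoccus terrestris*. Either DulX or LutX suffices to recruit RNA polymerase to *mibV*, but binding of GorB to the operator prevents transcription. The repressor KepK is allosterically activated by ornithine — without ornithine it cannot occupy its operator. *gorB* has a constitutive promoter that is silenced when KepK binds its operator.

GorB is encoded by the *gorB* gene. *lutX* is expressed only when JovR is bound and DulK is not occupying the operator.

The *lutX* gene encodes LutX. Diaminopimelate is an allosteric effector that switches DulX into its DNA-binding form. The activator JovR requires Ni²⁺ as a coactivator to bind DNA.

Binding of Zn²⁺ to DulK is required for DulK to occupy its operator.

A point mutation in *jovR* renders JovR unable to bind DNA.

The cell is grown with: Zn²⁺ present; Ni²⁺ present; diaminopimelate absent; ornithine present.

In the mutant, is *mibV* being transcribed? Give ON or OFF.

OFF

Diaminopimelate is absent, so DulX is inactive.
Ornithine is present, so KepK is active.
With repressor KepK bound, *gorB* is not transcribed.
So GorB is not produced.
Zn²⁺ is present, so DulK is active.
JovR is non-functional in this strain, so it has no effect.
With repressor DulK bound, *lutX* is not transcribed.
So LutX is not produced.
No activator is available at the *mibV* promoter, so *mibV* is not transcribed.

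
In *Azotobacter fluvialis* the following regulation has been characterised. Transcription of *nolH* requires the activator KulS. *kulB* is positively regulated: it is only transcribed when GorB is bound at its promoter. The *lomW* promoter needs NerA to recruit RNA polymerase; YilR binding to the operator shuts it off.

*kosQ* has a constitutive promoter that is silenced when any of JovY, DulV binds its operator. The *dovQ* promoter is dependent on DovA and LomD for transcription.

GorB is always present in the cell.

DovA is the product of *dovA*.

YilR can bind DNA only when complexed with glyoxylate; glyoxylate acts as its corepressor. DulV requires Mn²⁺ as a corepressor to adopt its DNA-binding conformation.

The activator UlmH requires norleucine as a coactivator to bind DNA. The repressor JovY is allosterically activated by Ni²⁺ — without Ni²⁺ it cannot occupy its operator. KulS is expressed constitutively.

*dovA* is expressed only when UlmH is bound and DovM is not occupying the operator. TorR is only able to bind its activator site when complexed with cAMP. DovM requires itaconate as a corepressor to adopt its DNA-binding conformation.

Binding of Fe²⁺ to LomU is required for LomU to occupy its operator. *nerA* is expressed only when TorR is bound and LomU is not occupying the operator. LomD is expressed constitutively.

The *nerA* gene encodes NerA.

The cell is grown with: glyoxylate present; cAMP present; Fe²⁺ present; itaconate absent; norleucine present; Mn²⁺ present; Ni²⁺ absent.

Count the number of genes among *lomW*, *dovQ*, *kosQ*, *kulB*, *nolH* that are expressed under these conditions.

cAMP is present, so TorR is active.
Fe²⁺ is present, so LomU is active.
With repressor LomU bound, *nerA* is not transcribed.
So NerA is not produced.
Glyoxylate is present, so YilR is active.
With repressor YilR bound, *lomW* is not transcribed.
→ *lomW* is OFF.
Itaconate is absent, so DovM is inactive.
Norleucine is present, so UlmH is active.
No repressor is bound and UlmH is active, so *dovA* is transcribed.
So DovA is produced and active.
LomD is produced constitutively and is active.
No repressor is bound and DovA and LomD are active, so *dovQ* is transcribed.
→ *dovQ* is ON.
Ni²⁺ is absent, so JovY is inactive.
Mn²⁺ is present, so DulV is active.
With repressor DulV bound, *kosQ* is not transcribed.
→ *kosQ* is OFF.
GorB is produced constitutively and is active.
No repressor is bound and GorB is active, so *kulB* is transcribed.
→ *kulB* is ON.
KulS is produced constitutively and is active.
No repressor is bound and KulS is active, so *nolH* is transcribed.
→ *nolH* is ON.
3 of the 5 genes are transcribed.

3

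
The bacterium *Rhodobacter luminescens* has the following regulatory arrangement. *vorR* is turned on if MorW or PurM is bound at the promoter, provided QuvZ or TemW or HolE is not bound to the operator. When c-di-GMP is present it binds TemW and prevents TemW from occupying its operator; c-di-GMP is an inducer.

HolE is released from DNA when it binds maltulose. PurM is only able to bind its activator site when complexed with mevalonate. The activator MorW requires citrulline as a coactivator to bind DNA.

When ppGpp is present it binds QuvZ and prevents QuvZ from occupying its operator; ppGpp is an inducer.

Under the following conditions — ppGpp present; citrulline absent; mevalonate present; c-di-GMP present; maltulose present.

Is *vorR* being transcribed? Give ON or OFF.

ON

ppGpp is present, so QuvZ is inactive.
Citrulline is absent, so MorW is inactive.
c-di-GMP is present, so TemW is inactive.
Mevalonate is present, so PurM is active.
Maltulose is present, so HolE is inactive.
Activator PurM is present, so *vorR* is transcribed.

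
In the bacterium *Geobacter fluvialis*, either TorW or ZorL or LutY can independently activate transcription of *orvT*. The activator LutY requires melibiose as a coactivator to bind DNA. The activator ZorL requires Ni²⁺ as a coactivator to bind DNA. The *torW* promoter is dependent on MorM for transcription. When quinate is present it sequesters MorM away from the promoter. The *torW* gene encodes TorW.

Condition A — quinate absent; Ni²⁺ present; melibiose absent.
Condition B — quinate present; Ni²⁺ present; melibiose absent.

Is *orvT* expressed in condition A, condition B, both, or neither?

Condition A:
Quinate is absent, so MorM is active.
No repressor is bound and MorM is active, so *torW* is transcribed.
So TorW is produced and active.
Ni²⁺ is present, so ZorL is active.
Melibiose is absent, so LutY is inactive.
Activator TorW is present, so *orvT* is transcribed.
→ *orvT* is ON in A.
Condition B:
Quinate is present, so MorM is inactive.
Required activator MorM is absent, so *torW* is not transcribed.
So TorW is not produced.
Ni²⁺ is present, so ZorL is active.
Melibiose is absent, so LutY is inactive.
Activator ZorL is present, so *orvT* is transcribed.
→ *orvT* is ON in B.

both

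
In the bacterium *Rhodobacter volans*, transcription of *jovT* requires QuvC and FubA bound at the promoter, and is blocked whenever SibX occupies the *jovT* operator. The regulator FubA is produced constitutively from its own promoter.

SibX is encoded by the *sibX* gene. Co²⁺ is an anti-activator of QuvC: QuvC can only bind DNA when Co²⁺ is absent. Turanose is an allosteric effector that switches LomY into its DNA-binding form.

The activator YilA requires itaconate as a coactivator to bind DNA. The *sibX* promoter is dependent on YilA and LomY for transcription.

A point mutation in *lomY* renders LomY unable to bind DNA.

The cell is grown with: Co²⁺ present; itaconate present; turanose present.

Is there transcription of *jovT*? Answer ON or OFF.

Co²⁺ is present, so QuvC is inactive.
Itaconate is present, so YilA is active.
LomY is non-functional in this strain, so it has no effect.
Required activator LomY is absent, so *sibX* is not transcribed.
So SibX is not produced.
FubA is produced constitutively and is active.
Required activator QuvC is absent, so *jovT* is not transcribed.

OFF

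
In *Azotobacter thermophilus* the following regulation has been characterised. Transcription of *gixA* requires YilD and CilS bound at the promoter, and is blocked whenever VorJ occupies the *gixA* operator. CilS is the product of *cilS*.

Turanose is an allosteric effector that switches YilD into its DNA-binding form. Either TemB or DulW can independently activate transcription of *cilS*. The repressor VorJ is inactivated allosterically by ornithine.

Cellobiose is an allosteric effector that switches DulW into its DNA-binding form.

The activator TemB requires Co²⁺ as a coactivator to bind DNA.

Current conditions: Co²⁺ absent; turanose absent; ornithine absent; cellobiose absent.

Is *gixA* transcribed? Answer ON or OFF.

OFF

Ornithine is absent, so VorJ is active.
Turanose is absent, so YilD is inactive.
Co²⁺ is absent, so TemB is inactive.
Cellobiose is absent, so DulW is inactive.
No activator is available at the *cilS* promoter, so *cilS* is not transcribed.
So CilS is not produced.
With repressor VorJ bound, *gixA* is not transcribed.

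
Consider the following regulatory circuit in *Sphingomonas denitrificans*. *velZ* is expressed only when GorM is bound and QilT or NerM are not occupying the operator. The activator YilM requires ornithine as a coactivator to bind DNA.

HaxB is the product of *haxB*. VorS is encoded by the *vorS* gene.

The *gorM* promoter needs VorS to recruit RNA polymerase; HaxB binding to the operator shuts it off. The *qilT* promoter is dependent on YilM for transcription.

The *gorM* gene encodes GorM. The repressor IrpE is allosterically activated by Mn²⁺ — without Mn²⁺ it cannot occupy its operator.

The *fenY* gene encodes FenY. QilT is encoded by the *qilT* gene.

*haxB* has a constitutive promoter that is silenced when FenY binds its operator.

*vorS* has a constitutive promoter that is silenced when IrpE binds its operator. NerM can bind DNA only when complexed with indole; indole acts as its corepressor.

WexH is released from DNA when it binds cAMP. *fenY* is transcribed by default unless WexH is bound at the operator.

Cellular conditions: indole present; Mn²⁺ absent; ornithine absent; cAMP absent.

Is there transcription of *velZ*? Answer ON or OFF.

Ornithine is absent, so YilM is inactive.
Required activator YilM is absent, so *qilT* is not transcribed.
So QilT is not produced.
Indole is present, so NerM is active.
Mn²⁺ is absent, so IrpE is inactive.
With no repressor bound, *vorS* is transcribed.
So VorS is produced and active.
cAMP is absent, so WexH is active.
With repressor WexH bound, *fenY* is not transcribed.
So FenY is not produced.
With no repressor bound, *haxB* is transcribed.
So HaxB is produced and active.
With repressor HaxB bound, *gorM* is not transcribed.
So GorM is not produced.
With repressor NerM bound, *velZ* is not transcribed.

OFF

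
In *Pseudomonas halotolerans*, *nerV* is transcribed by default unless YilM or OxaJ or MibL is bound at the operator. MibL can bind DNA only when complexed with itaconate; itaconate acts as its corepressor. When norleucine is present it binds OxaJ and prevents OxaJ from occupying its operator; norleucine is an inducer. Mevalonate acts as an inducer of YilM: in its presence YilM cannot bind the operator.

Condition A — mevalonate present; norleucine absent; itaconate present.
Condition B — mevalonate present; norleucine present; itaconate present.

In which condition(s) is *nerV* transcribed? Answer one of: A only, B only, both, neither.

Condition A:
Mevalonate is present, so YilM is inactive.
Norleucine is absent, so OxaJ is active.
Itaconate is present, so MibL is active.
With repressor OxaJ bound, *nerV* is not transcribed.
→ *nerV* is OFF in A.
Condition B:
Mevalonate is present, so YilM is inactive.
Norleucine is present, so OxaJ is inactive.
Itaconate is present, so MibL is active.
With repressor MibL bound, *nerV* is not transcribed.
→ *nerV* is OFF in B.

neither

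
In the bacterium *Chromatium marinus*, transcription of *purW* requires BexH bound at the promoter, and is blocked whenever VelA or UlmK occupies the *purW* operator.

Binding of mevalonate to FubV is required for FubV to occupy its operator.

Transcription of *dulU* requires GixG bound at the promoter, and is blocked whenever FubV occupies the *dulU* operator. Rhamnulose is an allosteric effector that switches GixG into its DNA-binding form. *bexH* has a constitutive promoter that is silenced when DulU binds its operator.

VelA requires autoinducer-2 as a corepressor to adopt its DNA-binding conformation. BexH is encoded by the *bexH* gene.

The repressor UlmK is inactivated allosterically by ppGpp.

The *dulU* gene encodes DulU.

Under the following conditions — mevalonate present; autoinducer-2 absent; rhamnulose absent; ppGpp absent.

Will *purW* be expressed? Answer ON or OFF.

Rhamnulose is absent, so GixG is inactive.
Mevalonate is present, so FubV is active.
With repressor FubV bound, *dulU* is not transcribed.
So DulU is not produced.
With no repressor bound, *bexH* is transcribed.
So BexH is produced and active.
Autoinducer-2 is absent, so VelA is inactive.
ppGpp is absent, so UlmK is active.
With repressor UlmK bound, *purW* is not transcribed.

OFF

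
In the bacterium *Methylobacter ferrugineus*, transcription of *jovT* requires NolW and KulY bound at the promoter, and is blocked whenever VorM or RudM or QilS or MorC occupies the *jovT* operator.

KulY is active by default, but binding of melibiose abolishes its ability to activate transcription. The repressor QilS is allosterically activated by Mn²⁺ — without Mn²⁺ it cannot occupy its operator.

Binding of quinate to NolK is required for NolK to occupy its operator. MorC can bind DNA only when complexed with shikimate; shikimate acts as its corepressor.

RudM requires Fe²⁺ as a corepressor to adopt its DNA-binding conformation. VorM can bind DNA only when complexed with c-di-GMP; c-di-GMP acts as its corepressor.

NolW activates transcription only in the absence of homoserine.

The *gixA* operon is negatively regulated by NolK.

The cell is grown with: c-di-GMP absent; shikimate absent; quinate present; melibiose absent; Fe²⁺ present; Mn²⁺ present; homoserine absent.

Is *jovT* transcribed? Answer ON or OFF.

OFF

c-di-GMP is absent, so VorM is inactive.
Homoserine is absent, so NolW is active.
Fe²⁺ is present, so RudM is active.
Melibiose is absent, so KulY is active.
Mn²⁺ is present, so QilS is active.
Shikimate is absent, so MorC is inactive.
With repressor RudM bound, *jovT* is not transcribed.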